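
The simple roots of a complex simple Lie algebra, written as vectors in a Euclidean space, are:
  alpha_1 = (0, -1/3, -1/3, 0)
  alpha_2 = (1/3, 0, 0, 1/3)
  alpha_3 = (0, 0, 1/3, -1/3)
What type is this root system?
A_3 (sl(4))

Compute the Cartan integers a_ij = 2(alpha_i, alpha_j)/(alpha_j, alpha_j); the resulting 3x3 Cartan matrix is
[[2, 0, -1], [0, 2, -1], [-1, -1, 2]].
All simple roots have the same length, so the diagram is simply laced. The associated Dynkin diagram is a chain of 3 nodes with single edges (A_3), so the type is A_3 (the algebra sl(4)).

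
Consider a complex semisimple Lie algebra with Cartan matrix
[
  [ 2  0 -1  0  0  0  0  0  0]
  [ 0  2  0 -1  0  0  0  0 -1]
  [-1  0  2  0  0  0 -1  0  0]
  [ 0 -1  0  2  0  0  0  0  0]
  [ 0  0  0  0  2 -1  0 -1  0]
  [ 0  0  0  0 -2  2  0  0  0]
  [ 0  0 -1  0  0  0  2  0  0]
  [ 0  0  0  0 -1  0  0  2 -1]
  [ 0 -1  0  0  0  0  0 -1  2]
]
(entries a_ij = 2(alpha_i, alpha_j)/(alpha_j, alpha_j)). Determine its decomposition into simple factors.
A_3 ⊕ C_6

The diagram associated to this matrix has two connected components: the simple roots {alpha_1, alpha_3, alpha_7} form a chain of 3 nodes with single edges (A_3), and {alpha_2, alpha_4, alpha_5, alpha_6, alpha_8, alpha_9} form a chain of 6 nodes with a double edge at one end; the terminal node there is the unique long simple root (C_6). A semisimple Lie algebra decomposes uniquely as the direct sum of simple ideals, one per connected component of its Dynkin diagram, so g ≅ A_3 ⊕ C_6 (dimension 15 + 78 = 93).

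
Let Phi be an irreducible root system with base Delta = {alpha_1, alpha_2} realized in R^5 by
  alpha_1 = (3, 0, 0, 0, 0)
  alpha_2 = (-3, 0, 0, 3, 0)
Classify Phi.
B_2

Compute the Cartan integers a_ij = 2(alpha_i, alpha_j)/(alpha_j, alpha_j); the resulting 2x2 Cartan matrix is
[[2, -1], [-2, 2]].
The roots have two lengths (squared-length ratio 2:1); the short ones are alpha_{1}. The associated Dynkin diagram is a chain of 2 nodes with a double edge at one end; the terminal node there is the unique short simple root (B_2), so the type is B_2 (the algebra so(5)).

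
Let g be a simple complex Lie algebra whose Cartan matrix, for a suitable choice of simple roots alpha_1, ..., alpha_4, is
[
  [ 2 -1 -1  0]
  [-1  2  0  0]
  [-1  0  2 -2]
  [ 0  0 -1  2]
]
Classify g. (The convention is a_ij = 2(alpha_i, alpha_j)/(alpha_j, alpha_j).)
The matrix has rank 4 with 2's on the diagonal. Reading the off-diagonal entries as Dynkin edges (a single edge where a_ij = a_ji = -1; a double or triple edge where a_ij * a_ji = 2 or 3), the diagram is a chain of 4 nodes with a double edge at one end; the terminal node there is the unique short simple root (B_4). One simple-root ordering that puts it in standard form is (alpha_2, alpha_1, alpha_3, alpha_4). So the algebra is type B_4, i.e. so(9).

B4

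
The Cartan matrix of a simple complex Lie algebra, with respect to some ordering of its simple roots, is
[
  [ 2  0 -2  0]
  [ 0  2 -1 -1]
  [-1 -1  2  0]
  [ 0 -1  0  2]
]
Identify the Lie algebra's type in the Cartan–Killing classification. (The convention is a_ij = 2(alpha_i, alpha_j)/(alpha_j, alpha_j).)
C_4 (sp(8))

The matrix has rank 4 with 2's on the diagonal. Reading the off-diagonal entries as Dynkin edges (a single edge where a_ij = a_ji = -1; a double or triple edge where a_ij * a_ji = 2 or 3), the diagram is a chain of 4 nodes with a double edge at one end; the terminal node there is the unique long simple root (C_4). One simple-root ordering that puts it in standard form is (alpha_4, alpha_2, alpha_3, alpha_1). So the algebra is type C_4, i.e. sp(8).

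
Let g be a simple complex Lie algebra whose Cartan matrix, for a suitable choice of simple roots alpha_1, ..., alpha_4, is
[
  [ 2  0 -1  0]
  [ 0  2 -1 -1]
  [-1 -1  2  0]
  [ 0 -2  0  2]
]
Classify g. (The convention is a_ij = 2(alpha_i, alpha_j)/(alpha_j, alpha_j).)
type C_4

The matrix has rank 4 with 2's on the diagonal. Reading the off-diagonal entries as Dynkin edges (a single edge where a_ij = a_ji = -1; a double or triple edge where a_ij * a_ji = 2 or 3), the diagram is a chain of 4 nodes with a double edge at one end; the terminal node there is the unique long simple root (C_4). One simple-root ordering that puts it in standard form is (alpha_1, alpha_3, alpha_2, alpha_4). So the algebra is type C_4, i.e. sp(8).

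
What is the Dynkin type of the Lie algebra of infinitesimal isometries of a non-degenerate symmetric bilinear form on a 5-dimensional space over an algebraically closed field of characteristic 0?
This is so(5) with 5 odd, which has dimension 5(5-1)/2 = 10 and rank (5-1)/2 = 2. In the classification of classical Lie algebras, the orthogonal algebra so(2n+1) in an odd number of variables has type B_n; here n = 2, so the Dynkin diagram is a chain of 2 nodes with a double edge at one end; the terminal node there is the unique short simple root (B_2). Hence the type is B_2.

B2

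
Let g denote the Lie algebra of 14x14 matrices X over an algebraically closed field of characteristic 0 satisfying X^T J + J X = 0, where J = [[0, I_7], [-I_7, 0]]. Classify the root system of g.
C_7

This is sp(14), which has dimension 14(14+1)/2 = 105 and rank 14/2 = 7. In the classification of classical Lie algebras, the symplectic algebra sp(2n) has type C_n; here n = 7, so the Dynkin diagram is a chain of 7 nodes with a double edge at one end; the terminal node there is the unique long simple root (C_7). Hence the type is C_7.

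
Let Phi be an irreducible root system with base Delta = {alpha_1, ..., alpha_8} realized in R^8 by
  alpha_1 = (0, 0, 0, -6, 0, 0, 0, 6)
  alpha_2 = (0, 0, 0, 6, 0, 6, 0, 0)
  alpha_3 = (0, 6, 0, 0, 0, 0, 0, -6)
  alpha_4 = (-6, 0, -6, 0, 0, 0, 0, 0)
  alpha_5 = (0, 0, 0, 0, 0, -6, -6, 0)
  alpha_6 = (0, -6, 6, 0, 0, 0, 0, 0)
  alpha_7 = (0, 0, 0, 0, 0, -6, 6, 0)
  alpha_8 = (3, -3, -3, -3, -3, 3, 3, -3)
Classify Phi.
Compute the Cartan integers a_ij = 2(alpha_i, alpha_j)/(alpha_j, alpha_j); the resulting 8x8 Cartan matrix is
[[2, -1, -1, 0, 0, 0, 0, 0], [-1, 2, 0, 0, -1, 0, -1, 0], [-1, 0, 2, 0, 0, -1, 0, 0], [0, 0, 0, 2, 0, -1, 0, 0], [0, -1, 0, 0, 2, 0, 0, -1], [0, 0, -1, -1, 0, 2, 0, 0], [0, -1, 0, 0, 0, 0, 2, 0], [0, 0, 0, 0, -1, 0, 0, 2]].
All simple roots have the same length, so the diagram is simply laced. The associated Dynkin diagram is a chain of 7 nodes with one extra node attached to the third node from one end (E_8), so the type is E_8.

E_8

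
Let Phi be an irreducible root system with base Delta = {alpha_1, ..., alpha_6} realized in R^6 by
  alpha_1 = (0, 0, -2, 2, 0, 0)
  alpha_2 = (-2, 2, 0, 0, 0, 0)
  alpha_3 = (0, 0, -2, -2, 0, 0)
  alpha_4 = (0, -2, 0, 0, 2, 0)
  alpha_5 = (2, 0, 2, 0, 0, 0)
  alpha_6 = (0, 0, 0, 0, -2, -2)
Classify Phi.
type D_6

Compute the Cartan integers a_ij = 2(alpha_i, alpha_j)/(alpha_j, alpha_j); the resulting 6x6 Cartan matrix is
[[2, 0, 0, 0, -1, 0], [0, 2, 0, -1, -1, 0], [0, 0, 2, 0, -1, 0], [0, -1, 0, 2, 0, -1], [-1, -1, -1, 0, 2, 0], [0, 0, 0, -1, 0, 2]].
All simple roots have the same length, so the diagram is simply laced. The associated Dynkin diagram is a chain of 4 nodes with a fork of two nodes at one end (D_6), so the type is D_6 (the algebra so(12)).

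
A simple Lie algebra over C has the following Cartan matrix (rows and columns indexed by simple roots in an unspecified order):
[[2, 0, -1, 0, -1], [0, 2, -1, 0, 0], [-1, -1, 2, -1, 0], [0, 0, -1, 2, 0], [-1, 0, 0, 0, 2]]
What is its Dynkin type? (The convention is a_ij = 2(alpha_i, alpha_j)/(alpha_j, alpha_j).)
type D_5

The matrix has rank 5 with 2's on the diagonal. Reading the off-diagonal entries as Dynkin edges (a single edge where a_ij = a_ji = -1; a double or triple edge where a_ij * a_ji = 2 or 3), the diagram is a chain of 3 nodes with a fork of two nodes at one end (D_5). One simple-root ordering that puts it in standard form is (alpha_5, alpha_1, alpha_3, alpha_2, alpha_4). So the algebra is type D_5, i.e. so(10).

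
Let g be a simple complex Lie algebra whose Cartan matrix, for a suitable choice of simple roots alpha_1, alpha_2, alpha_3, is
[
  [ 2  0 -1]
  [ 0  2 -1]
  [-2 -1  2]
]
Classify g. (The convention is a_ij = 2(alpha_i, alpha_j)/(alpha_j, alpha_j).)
The matrix has rank 3 with 2's on the diagonal. Reading the off-diagonal entries as Dynkin edges (a single edge where a_ij = a_ji = -1; a double or triple edge where a_ij * a_ji = 2 or 3), the diagram is a chain of 3 nodes with a double edge at one end; the terminal node there is the unique short simple root (B_3). One simple-root ordering that puts it in standard form is (alpha_2, alpha_3, alpha_1). So the algebra is type B_3, i.e. so(7).

B_3 (so(7))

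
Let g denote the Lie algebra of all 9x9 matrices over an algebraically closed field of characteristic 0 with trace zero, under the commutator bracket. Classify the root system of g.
This is sl(9), which has dimension 9^2 - 1 = 80 and rank 9 - 1 = 8 (a Cartan subalgebra is the diagonal traceless matrices). In the classification of classical Lie algebras, the special linear algebra sl(n+1) has type A_n; here n = 8, so the Dynkin diagram is a chain of 8 nodes with single edges (A_8). Hence the type is A_8.

A8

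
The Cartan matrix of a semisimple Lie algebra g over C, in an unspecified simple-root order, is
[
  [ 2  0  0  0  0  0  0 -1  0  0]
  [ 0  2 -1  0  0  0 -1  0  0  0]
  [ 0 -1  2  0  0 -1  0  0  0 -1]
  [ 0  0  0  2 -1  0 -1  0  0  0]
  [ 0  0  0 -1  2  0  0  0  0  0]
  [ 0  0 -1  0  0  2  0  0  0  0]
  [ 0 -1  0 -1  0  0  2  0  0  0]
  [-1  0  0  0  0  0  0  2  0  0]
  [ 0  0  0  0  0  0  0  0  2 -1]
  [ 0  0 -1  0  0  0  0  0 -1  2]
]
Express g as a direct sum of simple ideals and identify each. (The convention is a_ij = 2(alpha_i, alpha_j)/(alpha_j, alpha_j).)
The diagram associated to this matrix has two connected components: the simple roots {alpha_1, alpha_8} form a chain of 2 nodes with single edges (A_2), and {alpha_2, alpha_3, alpha_4, alpha_5, alpha_6, alpha_7, alpha_9, alpha_10} form a chain of 7 nodes with one extra node attached to the third node from one end (E_8). A semisimple Lie algebra decomposes uniquely as the direct sum of simple ideals, one per connected component of its Dynkin diagram, so g ≅ A_2 ⊕ E_8 (dimension 8 + 248 = 256).

A_2 (sl(3)) + E_8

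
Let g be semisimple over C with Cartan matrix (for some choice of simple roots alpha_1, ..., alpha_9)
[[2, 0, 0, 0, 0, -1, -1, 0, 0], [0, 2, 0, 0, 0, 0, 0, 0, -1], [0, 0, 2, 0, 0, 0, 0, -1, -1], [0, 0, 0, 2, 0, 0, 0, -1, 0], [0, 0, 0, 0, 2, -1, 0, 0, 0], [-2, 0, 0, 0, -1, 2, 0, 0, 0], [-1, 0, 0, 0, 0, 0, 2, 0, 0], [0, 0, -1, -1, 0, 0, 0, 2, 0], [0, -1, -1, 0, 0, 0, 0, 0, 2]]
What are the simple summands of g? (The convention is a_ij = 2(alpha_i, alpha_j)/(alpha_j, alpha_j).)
A5 ⊕ F4

The diagram associated to this matrix has two connected components: the simple roots {alpha_2, alpha_3, alpha_4, alpha_8, alpha_9} form a chain of 5 nodes with single edges (A_5), and {alpha_1, alpha_5, alpha_6, alpha_7} form a chain of 4 nodes with a double edge between the middle two (F_4). A semisimple Lie algebra decomposes uniquely as the direct sum of simple ideals, one per connected component of its Dynkin diagram, so g ≅ A_5 ⊕ F_4 (dimension 35 + 52 = 87).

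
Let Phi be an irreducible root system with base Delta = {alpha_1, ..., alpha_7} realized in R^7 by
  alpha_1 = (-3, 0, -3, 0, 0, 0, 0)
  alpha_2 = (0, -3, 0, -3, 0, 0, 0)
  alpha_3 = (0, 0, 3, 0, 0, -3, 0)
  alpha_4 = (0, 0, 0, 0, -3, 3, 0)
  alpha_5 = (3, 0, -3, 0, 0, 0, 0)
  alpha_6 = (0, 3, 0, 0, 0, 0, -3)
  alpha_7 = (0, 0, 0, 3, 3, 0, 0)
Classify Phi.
D_7 (so(14))

Compute the Cartan integers a_ij = 2(alpha_i, alpha_j)/(alpha_j, alpha_j); the resulting 7x7 Cartan matrix is
[[2, 0, -1, 0, 0, 0, 0], [0, 2, 0, 0, 0, -1, -1], [-1, 0, 2, -1, -1, 0, 0], [0, 0, -1, 2, 0, 0, -1], [0, 0, -1, 0, 2, 0, 0], [0, -1, 0, 0, 0, 2, 0], [0, -1, 0, -1, 0, 0, 2]].
All simple roots have the same length, so the diagram is simply laced. The associated Dynkin diagram is a chain of 5 nodes with a fork of two nodes at one end (D_7), so the type is D_7 (the algebra so(14)).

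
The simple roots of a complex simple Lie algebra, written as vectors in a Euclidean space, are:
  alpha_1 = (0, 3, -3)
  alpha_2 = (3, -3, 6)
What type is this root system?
G_2

Compute the Cartan integers a_ij = 2(alpha_i, alpha_j)/(alpha_j, alpha_j); the resulting 2x2 Cartan matrix is
[[2, -1], [-3, 2]].
The roots have two lengths (squared-length ratio 3:1); the short ones are alpha_{1}. The associated Dynkin diagram is two nodes joined by a triple edge (G_2), so the type is G_2.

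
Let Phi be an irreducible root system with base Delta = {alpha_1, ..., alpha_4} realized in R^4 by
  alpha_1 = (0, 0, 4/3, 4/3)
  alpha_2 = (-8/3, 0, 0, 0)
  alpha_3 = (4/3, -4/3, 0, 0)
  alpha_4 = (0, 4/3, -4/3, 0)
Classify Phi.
Compute the Cartan integers a_ij = 2(alpha_i, alpha_j)/(alpha_j, alpha_j); the resulting 4x4 Cartan matrix is
[[2, 0, 0, -1], [0, 2, -2, 0], [0, -1, 2, -1], [-1, 0, -1, 2]].
The roots have two lengths (squared-length ratio 2:1); the short ones are alpha_{1,3,4}. The associated Dynkin diagram is a chain of 4 nodes with a double edge at one end; the terminal node there is the unique long simple root (C_4), so the type is C_4 (the algebra sp(8)).

C_4 (sp(8))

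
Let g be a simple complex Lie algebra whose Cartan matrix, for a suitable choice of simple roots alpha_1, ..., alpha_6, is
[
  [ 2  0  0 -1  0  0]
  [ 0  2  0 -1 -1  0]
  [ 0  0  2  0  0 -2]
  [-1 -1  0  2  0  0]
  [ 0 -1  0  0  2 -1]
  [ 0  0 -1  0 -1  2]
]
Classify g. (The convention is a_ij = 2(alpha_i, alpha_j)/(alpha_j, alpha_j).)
The matrix has rank 6 with 2's on the diagonal. Reading the off-diagonal entries as Dynkin edges (a single edge where a_ij = a_ji = -1; a double or triple edge where a_ij * a_ji = 2 or 3), the diagram is a chain of 6 nodes with a double edge at one end; the terminal node there is the unique long simple root (C_6). One simple-root ordering that puts it in standard form is (alpha_1, alpha_4, alpha_2, alpha_5, alpha_6, alpha_3). So the algebra is type C_6, i.e. sp(12).

C_6 (sp(12))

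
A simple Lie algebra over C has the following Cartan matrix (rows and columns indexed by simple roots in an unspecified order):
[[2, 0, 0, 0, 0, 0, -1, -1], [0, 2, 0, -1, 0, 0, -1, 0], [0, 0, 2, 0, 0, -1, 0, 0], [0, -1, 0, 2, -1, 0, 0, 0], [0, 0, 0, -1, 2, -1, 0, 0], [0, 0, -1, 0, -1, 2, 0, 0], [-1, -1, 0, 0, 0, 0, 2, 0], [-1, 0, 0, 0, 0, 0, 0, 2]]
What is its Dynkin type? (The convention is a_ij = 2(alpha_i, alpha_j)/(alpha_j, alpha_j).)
A8

The matrix has rank 8 with 2's on the diagonal. Reading the off-diagonal entries as Dynkin edges (a single edge where a_ij = a_ji = -1; a double or triple edge where a_ij * a_ji = 2 or 3), the diagram is a chain of 8 nodes with single edges (A_8). One simple-root ordering that puts it in standard form is (alpha_8, alpha_1, alpha_7, alpha_2, alpha_4, alpha_5, alpha_6, alpha_3). So the algebra is type A_8, i.e. sl(9).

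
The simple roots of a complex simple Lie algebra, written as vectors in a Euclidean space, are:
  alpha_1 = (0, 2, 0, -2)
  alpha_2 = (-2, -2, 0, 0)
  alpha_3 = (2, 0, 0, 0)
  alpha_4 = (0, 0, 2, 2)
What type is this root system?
Compute the Cartan integers a_ij = 2(alpha_i, alpha_j)/(alpha_j, alpha_j); the resulting 4x4 Cartan matrix is
[[2, -1, 0, -1], [-1, 2, -2, 0], [0, -1, 2, 0], [-1, 0, 0, 2]].
The roots have two lengths (squared-length ratio 2:1); the short ones are alpha_{3}. The associated Dynkin diagram is a chain of 4 nodes with a double edge at one end; the terminal node there is the unique short simple root (B_4), so the type is B_4 (the algebra so(9)).

B_4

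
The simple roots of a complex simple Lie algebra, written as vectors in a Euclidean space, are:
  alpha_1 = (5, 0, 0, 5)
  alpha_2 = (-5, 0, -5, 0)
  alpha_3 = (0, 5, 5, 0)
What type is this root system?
Compute the Cartan integers a_ij = 2(alpha_i, alpha_j)/(alpha_j, alpha_j); the resulting 3x3 Cartan matrix is
[[2, -1, 0], [-1, 2, -1], [0, -1, 2]].
All simple roots have the same length, so the diagram is simply laced. The associated Dynkin diagram is a chain of 3 nodes with single edges (A_3), so the type is A_3 (the algebra sl(4)).

A_3 (sl(4))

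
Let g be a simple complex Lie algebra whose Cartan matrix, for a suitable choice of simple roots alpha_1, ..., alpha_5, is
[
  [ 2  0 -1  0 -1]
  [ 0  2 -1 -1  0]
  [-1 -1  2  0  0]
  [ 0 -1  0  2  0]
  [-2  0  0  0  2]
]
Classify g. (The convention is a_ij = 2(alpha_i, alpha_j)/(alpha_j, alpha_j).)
The matrix has rank 5 with 2's on the diagonal. Reading the off-diagonal entries as Dynkin edges (a single edge where a_ij = a_ji = -1; a double or triple edge where a_ij * a_ji = 2 or 3), the diagram is a chain of 5 nodes with a double edge at one end; the terminal node there is the unique long simple root (C_5). One simple-root ordering that puts it in standard form is (alpha_4, alpha_2, alpha_3, alpha_1, alpha_5). So the algebra is type C_5, i.e. sp(10).

C_5 (sp(10))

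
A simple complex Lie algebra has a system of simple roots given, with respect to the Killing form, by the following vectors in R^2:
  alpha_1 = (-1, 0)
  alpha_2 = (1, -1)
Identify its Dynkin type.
B2

Compute the Cartan integers a_ij = 2(alpha_i, alpha_j)/(alpha_j, alpha_j); the resulting 2x2 Cartan matrix is
[[2, -1], [-2, 2]].
The roots have two lengths (squared-length ratio 2:1); the short ones are alpha_{1}. The associated Dynkin diagram is a chain of 2 nodes with a double edge at one end; the terminal node there is the unique short simple root (B_2), so the type is B_2 (the algebra so(5)).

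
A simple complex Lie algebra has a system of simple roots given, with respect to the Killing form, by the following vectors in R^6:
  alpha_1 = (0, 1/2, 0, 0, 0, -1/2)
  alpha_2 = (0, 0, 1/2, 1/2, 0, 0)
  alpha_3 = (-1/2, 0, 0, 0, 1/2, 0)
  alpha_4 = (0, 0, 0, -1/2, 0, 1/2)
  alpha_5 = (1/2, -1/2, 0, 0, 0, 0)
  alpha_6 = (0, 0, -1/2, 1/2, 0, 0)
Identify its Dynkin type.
D6

Compute the Cartan integers a_ij = 2(alpha_i, alpha_j)/(alpha_j, alpha_j); the resulting 6x6 Cartan matrix is
[[2, 0, 0, -1, -1, 0], [0, 2, 0, -1, 0, 0], [0, 0, 2, 0, -1, 0], [-1, -1, 0, 2, 0, -1], [-1, 0, -1, 0, 2, 0], [0, 0, 0, -1, 0, 2]].
All simple roots have the same length, so the diagram is simply laced. The associated Dynkin diagram is a chain of 4 nodes with a fork of two nodes at one end (D_6), so the type is D_6 (the algebra so(12)).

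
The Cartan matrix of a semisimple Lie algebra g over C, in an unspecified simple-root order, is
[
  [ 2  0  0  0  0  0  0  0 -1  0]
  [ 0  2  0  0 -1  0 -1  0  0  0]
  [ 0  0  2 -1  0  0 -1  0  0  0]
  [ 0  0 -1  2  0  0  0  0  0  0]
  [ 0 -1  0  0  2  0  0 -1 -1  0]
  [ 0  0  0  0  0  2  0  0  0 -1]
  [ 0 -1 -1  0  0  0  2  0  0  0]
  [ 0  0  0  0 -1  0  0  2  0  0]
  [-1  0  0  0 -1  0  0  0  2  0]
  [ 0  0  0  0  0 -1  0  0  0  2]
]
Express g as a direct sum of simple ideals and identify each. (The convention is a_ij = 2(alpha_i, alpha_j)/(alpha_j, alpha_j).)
A2 + E8

The diagram associated to this matrix has two connected components: the simple roots {alpha_6, alpha_10} form a chain of 2 nodes with single edges (A_2), and {alpha_1, alpha_2, alpha_3, alpha_4, alpha_5, alpha_7, alpha_8, alpha_9} form a chain of 7 nodes with one extra node attached to the third node from one end (E_8). A semisimple Lie algebra decomposes uniquely as the direct sum of simple ideals, one per connected component of its Dynkin diagram, so g ≅ A_2 ⊕ E_8 (dimension 8 + 248 = 256).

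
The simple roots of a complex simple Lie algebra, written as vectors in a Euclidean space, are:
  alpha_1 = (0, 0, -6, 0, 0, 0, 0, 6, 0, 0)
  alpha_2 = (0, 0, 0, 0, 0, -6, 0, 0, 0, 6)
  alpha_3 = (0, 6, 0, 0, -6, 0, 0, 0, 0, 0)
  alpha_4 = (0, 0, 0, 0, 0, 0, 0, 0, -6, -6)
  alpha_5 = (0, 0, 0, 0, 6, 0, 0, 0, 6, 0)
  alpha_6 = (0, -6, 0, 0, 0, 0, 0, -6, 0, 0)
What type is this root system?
Compute the Cartan integers a_ij = 2(alpha_i, alpha_j)/(alpha_j, alpha_j); the resulting 6x6 Cartan matrix is
[[2, 0, 0, 0, 0, -1], [0, 2, 0, -1, 0, 0], [0, 0, 2, 0, -1, -1], [0, -1, 0, 2, -1, 0], [0, 0, -1, -1, 2, 0], [-1, 0, -1, 0, 0, 2]].
All simple roots have the same length, so the diagram is simply laced. The associated Dynkin diagram is a chain of 6 nodes with single edges (A_6), so the type is A_6 (the algebra sl(7)).

A_6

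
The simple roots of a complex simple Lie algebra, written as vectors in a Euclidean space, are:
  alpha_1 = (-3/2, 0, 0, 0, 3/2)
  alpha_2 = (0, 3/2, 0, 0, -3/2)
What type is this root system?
A_2

Compute the Cartan integers a_ij = 2(alpha_i, alpha_j)/(alpha_j, alpha_j); the resulting 2x2 Cartan matrix is
[[2, -1], [-1, 2]].
All simple roots have the same length, so the diagram is simply laced. The associated Dynkin diagram is a chain of 2 nodes with single edges (A_2), so the type is A_2 (the algebra sl(3)).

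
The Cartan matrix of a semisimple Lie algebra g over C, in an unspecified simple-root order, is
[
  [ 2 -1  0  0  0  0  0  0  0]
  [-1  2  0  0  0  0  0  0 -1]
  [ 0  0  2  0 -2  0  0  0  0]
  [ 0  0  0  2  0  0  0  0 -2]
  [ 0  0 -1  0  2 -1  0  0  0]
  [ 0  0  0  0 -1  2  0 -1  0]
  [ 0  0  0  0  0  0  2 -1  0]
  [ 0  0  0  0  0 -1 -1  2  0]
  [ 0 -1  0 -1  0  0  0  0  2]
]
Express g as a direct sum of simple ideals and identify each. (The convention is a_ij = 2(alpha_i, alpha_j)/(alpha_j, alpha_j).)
The diagram associated to this matrix has two connected components: the simple roots {alpha_1, alpha_2, alpha_4, alpha_9} form a chain of 4 nodes with a double edge at one end; the terminal node there is the unique long simple root (C_4), and {alpha_3, alpha_5, alpha_6, alpha_7, alpha_8} form a chain of 5 nodes with a double edge at one end; the terminal node there is the unique long simple root (C_5). A semisimple Lie algebra decomposes uniquely as the direct sum of simple ideals, one per connected component of its Dynkin diagram, so g ≅ C_4 ⊕ C_5 (dimension 36 + 55 = 91).

C_4 ⊕ C_5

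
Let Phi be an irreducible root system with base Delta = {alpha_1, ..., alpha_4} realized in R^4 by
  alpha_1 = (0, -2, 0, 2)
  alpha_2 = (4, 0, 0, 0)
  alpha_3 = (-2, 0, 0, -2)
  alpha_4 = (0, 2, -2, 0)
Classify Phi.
C_4 (sp(8))

Compute the Cartan integers a_ij = 2(alpha_i, alpha_j)/(alpha_j, alpha_j); the resulting 4x4 Cartan matrix is
[[2, 0, -1, -1], [0, 2, -2, 0], [-1, -1, 2, 0], [-1, 0, 0, 2]].
The roots have two lengths (squared-length ratio 2:1); the short ones are alpha_{1,3,4}. The associated Dynkin diagram is a chain of 4 nodes with a double edge at one end; the terminal node there is the unique long simple root (C_4), so the type is C_4 (the algebra sp(8)).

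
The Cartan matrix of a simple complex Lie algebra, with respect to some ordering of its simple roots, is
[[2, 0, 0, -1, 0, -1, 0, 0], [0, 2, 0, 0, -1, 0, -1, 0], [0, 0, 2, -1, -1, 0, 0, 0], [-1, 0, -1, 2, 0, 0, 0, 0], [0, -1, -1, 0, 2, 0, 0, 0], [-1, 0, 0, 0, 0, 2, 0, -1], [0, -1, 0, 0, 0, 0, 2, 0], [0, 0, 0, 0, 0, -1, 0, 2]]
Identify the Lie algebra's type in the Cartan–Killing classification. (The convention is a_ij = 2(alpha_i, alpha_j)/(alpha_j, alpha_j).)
The matrix has rank 8 with 2's on the diagonal. Reading the off-diagonal entries as Dynkin edges (a single edge where a_ij = a_ji = -1; a double or triple edge where a_ij * a_ji = 2 or 3), the diagram is a chain of 8 nodes with single edges (A_8). One simple-root ordering that puts it in standard form is (alpha_7, alpha_2, alpha_5, alpha_3, alpha_4, alpha_1, alpha_6, alpha_8). So the algebra is type A_8, i.e. sl(9).

A8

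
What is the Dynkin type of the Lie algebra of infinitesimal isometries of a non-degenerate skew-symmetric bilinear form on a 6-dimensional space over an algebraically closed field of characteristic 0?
This is sp(6), which has dimension 6(6+1)/2 = 21 and rank 6/2 = 3. In the classification of classical Lie algebras, the symplectic algebra sp(2n) has type C_n; here n = 3, so the Dynkin diagram is a chain of 3 nodes with a double edge at one end; the terminal node there is the unique long simple root (C_3). Hence the type is C_3.

C_3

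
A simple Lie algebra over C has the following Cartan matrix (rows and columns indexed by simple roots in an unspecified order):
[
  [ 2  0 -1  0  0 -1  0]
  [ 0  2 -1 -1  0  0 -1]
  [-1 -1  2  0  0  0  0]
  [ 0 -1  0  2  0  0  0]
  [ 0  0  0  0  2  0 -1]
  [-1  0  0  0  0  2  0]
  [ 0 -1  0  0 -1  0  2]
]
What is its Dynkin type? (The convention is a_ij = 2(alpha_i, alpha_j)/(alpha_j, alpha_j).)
type E_7

The matrix has rank 7 with 2's on the diagonal. Reading the off-diagonal entries as Dynkin edges (a single edge where a_ij = a_ji = -1; a double or triple edge where a_ij * a_ji = 2 or 3), the diagram is a chain of 6 nodes with one extra node attached to the third node from one end (E_7). One simple-root ordering that puts it in standard form is (alpha_5, alpha_4, alpha_7, alpha_2, alpha_3, alpha_1, alpha_6). So the algebra is type E_7.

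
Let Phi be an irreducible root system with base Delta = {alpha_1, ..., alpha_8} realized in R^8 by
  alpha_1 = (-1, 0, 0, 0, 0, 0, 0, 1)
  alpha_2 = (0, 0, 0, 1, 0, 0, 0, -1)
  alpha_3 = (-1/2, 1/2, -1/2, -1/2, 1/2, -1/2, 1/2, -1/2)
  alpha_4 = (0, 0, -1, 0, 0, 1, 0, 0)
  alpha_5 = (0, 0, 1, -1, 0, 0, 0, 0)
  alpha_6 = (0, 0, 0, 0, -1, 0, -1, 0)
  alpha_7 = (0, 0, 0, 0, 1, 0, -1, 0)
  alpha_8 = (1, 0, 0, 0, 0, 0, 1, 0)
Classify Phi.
E8

Compute the Cartan integers a_ij = 2(alpha_i, alpha_j)/(alpha_j, alpha_j); the resulting 8x8 Cartan matrix is
[[2, -1, 0, 0, 0, 0, 0, -1], [-1, 2, 0, 0, -1, 0, 0, 0], [0, 0, 2, 0, 0, -1, 0, 0], [0, 0, 0, 2, -1, 0, 0, 0], [0, -1, 0, -1, 2, 0, 0, 0], [0, 0, -1, 0, 0, 2, 0, -1], [0, 0, 0, 0, 0, 0, 2, -1], [-1, 0, 0, 0, 0, -1, -1, 2]].
All simple roots have the same length, so the diagram is simply laced. The associated Dynkin diagram is a chain of 7 nodes with one extra node attached to the third node from one end (E_8), so the type is E_8.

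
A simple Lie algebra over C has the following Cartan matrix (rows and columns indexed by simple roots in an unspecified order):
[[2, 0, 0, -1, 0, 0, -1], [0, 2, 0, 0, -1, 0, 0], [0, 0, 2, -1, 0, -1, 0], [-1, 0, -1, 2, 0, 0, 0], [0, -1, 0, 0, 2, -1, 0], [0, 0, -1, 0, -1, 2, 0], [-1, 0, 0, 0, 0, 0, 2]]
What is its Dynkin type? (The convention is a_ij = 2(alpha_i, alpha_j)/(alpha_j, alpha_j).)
A_7 (sl(8))

The matrix has rank 7 with 2's on the diagonal. Reading the off-diagonal entries as Dynkin edges (a single edge where a_ij = a_ji = -1; a double or triple edge where a_ij * a_ji = 2 or 3), the diagram is a chain of 7 nodes with single edges (A_7). One simple-root ordering that puts it in standard form is (alpha_7, alpha_1, alpha_4, alpha_3, alpha_6, alpha_5, alpha_2). So the algebra is type A_7, i.e. sl(8).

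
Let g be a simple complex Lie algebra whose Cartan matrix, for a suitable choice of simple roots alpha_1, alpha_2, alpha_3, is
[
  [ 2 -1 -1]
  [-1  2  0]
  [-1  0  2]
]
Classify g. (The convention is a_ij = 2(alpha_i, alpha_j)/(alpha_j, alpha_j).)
The matrix has rank 3 with 2's on the diagonal. Reading the off-diagonal entries as Dynkin edges (a single edge where a_ij = a_ji = -1; a double or triple edge where a_ij * a_ji = 2 or 3), the diagram is a chain of 3 nodes with single edges (A_3). One simple-root ordering that puts it in standard form is (alpha_3, alpha_1, alpha_2). So the algebra is type A_3, i.e. sl(4).

A_3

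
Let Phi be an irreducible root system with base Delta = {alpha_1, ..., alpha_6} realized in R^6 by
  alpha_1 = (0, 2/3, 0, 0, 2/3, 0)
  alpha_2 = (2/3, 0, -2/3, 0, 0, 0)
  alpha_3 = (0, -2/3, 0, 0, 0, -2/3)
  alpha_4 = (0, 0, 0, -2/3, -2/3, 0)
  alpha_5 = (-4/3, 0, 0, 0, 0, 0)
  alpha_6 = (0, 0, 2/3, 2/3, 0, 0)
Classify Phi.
Compute the Cartan integers a_ij = 2(alpha_i, alpha_j)/(alpha_j, alpha_j); the resulting 6x6 Cartan matrix is
[[2, 0, -1, -1, 0, 0], [0, 2, 0, 0, -1, -1], [-1, 0, 2, 0, 0, 0], [-1, 0, 0, 2, 0, -1], [0, -2, 0, 0, 2, 0], [0, -1, 0, -1, 0, 2]].
The roots have two lengths (squared-length ratio 2:1); the short ones are alpha_{1,2,3,4,6}. The associated Dynkin diagram is a chain of 6 nodes with a double edge at one end; the terminal node there is the unique long simple root (C_6), so the type is C_6 (the algebra sp(12)).

type C_6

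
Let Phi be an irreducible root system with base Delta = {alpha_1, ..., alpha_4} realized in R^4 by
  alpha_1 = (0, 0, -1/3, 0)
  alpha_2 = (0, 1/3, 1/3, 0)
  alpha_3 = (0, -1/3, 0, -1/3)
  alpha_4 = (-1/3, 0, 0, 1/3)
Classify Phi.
Compute the Cartan integers a_ij = 2(alpha_i, alpha_j)/(alpha_j, alpha_j); the resulting 4x4 Cartan matrix is
[[2, -1, 0, 0], [-2, 2, -1, 0], [0, -1, 2, -1], [0, 0, -1, 2]].
The roots have two lengths (squared-length ratio 2:1); the short ones are alpha_{1}. The associated Dynkin diagram is a chain of 4 nodes with a double edge at one end; the terminal node there is the unique short simple root (B_4), so the type is B_4 (the algebra so(9)).

B4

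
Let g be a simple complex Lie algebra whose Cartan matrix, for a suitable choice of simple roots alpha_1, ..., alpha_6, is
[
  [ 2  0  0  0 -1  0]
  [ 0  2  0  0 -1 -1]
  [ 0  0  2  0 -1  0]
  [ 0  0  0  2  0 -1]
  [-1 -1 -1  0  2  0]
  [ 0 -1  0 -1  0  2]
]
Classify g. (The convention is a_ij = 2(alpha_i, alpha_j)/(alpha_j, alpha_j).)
D_6 (so(12))

The matrix has rank 6 with 2's on the diagonal. Reading the off-diagonal entries as Dynkin edges (a single edge where a_ij = a_ji = -1; a double or triple edge where a_ij * a_ji = 2 or 3), the diagram is a chain of 4 nodes with a fork of two nodes at one end (D_6). One simple-root ordering that puts it in standard form is (alpha_4, alpha_6, alpha_2, alpha_5, alpha_1, alpha_3). So the algebra is type D_6, i.e. so(12).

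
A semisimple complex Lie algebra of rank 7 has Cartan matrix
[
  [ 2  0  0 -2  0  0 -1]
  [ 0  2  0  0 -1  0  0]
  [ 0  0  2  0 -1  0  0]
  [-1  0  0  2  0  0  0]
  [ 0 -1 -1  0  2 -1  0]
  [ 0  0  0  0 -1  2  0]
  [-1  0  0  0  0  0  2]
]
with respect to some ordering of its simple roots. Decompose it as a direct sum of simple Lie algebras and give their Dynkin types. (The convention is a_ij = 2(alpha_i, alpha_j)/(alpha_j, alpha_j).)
The diagram associated to this matrix has two connected components: the simple roots {alpha_1, alpha_4, alpha_7} form a chain of 3 nodes with a double edge at one end; the terminal node there is the unique short simple root (B_3), and {alpha_2, alpha_3, alpha_5, alpha_6} form a chain of 2 nodes with a fork of two nodes at one end (D_4). A semisimple Lie algebra decomposes uniquely as the direct sum of simple ideals, one per connected component of its Dynkin diagram, so g ≅ B_3 ⊕ D_4 (dimension 21 + 28 = 49).

type B_3 ⊕ type D_4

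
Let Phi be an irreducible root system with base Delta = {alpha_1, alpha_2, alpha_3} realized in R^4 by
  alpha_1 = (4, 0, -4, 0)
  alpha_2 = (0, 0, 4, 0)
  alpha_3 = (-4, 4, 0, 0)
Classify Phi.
type B_3

Compute the Cartan integers a_ij = 2(alpha_i, alpha_j)/(alpha_j, alpha_j); the resulting 3x3 Cartan matrix is
[[2, -2, -1], [-1, 2, 0], [-1, 0, 2]].
The roots have two lengths (squared-length ratio 2:1); the short ones are alpha_{2}. The associated Dynkin diagram is a chain of 3 nodes with a double edge at one end; the terminal node there is the unique short simple root (B_3), so the type is B_3 (the algebra so(7)).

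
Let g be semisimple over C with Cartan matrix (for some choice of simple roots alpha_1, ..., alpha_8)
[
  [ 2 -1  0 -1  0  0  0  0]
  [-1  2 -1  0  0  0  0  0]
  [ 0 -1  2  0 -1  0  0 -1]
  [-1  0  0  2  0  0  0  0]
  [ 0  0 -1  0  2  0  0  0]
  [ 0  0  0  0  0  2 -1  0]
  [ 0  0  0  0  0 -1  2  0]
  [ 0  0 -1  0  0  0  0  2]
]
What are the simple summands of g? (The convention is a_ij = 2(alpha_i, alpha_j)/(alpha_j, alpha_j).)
type A_2 ⊕ type D_6

The diagram associated to this matrix has two connected components: the simple roots {alpha_6, alpha_7} form a chain of 2 nodes with single edges (A_2), and {alpha_1, alpha_2, alpha_3, alpha_4, alpha_5, alpha_8} form a chain of 4 nodes with a fork of two nodes at one end (D_6). A semisimple Lie algebra decomposes uniquely as the direct sum of simple ideals, one per connected component of its Dynkin diagram, so g ≅ A_2 ⊕ D_6 (dimension 8 + 66 = 74).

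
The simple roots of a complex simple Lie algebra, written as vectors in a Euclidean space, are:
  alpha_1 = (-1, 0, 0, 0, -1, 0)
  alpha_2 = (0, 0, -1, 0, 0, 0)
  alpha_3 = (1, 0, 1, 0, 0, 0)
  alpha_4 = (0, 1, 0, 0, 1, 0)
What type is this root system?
Compute the Cartan integers a_ij = 2(alpha_i, alpha_j)/(alpha_j, alpha_j); the resulting 4x4 Cartan matrix is
[[2, 0, -1, -1], [0, 2, -1, 0], [-1, -2, 2, 0], [-1, 0, 0, 2]].
The roots have two lengths (squared-length ratio 2:1); the short ones are alpha_{2}. The associated Dynkin diagram is a chain of 4 nodes with a double edge at one end; the terminal node there is the unique short simple root (B_4), so the type is B_4 (the algebra so(9)).

B_4 (so(9))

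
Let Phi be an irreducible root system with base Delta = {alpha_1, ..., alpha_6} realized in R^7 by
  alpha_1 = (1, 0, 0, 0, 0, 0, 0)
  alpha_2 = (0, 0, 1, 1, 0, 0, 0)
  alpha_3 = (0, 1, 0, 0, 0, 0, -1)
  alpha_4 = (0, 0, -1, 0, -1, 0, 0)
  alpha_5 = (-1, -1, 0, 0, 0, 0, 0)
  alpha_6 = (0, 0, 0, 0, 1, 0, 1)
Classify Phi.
Compute the Cartan integers a_ij = 2(alpha_i, alpha_j)/(alpha_j, alpha_j); the resulting 6x6 Cartan matrix is
[[2, 0, 0, 0, -1, 0], [0, 2, 0, -1, 0, 0], [0, 0, 2, 0, -1, -1], [0, -1, 0, 2, 0, -1], [-2, 0, -1, 0, 2, 0], [0, 0, -1, -1, 0, 2]].
The roots have two lengths (squared-length ratio 2:1); the short ones are alpha_{1}. The associated Dynkin diagram is a chain of 6 nodes with a double edge at one end; the terminal node there is the unique short simple root (B_6), so the type is B_6 (the algebra so(13)).

B6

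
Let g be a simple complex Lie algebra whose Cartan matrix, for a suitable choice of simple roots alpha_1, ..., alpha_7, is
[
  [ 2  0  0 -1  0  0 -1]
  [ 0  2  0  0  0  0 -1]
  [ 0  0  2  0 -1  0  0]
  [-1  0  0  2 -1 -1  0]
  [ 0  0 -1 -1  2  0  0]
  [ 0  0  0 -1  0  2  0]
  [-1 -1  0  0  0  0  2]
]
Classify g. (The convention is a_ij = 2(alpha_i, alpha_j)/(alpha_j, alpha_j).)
The matrix has rank 7 with 2's on the diagonal. Reading the off-diagonal entries as Dynkin edges (a single edge where a_ij = a_ji = -1; a double or triple edge where a_ij * a_ji = 2 or 3), the diagram is a chain of 6 nodes with one extra node attached to the third node from one end (E_7). One simple-root ordering that puts it in standard form is (alpha_3, alpha_6, alpha_5, alpha_4, alpha_1, alpha_7, alpha_2). So the algebra is type E_7.

E_7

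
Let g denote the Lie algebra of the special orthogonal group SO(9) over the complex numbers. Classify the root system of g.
This is so(9) with 9 odd, which has dimension 9(9-1)/2 = 36 and rank (9-1)/2 = 4. In the classification of classical Lie algebras, the orthogonal algebra so(2n+1) in an odd number of variables has type B_n; here n = 4, so the Dynkin diagram is a chain of 4 nodes with a double edge at one end; the terminal node there is the unique short simple root (B_4). Hence the type is B_4.

B_4 (so(9))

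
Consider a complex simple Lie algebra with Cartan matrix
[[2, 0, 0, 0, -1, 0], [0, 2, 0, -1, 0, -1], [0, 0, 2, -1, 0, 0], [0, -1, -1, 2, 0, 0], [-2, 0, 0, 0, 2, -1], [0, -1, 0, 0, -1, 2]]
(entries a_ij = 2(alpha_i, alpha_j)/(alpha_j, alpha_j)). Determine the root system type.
B_6 (so(13))

The matrix has rank 6 with 2's on the diagonal. Reading the off-diagonal entries as Dynkin edges (a single edge where a_ij = a_ji = -1; a double or triple edge where a_ij * a_ji = 2 or 3), the diagram is a chain of 6 nodes with a double edge at one end; the terminal node there is the unique short simple root (B_6). One simple-root ordering that puts it in standard form is (alpha_3, alpha_4, alpha_2, alpha_6, alpha_5, alpha_1). So the algebra is type B_6, i.e. so(13).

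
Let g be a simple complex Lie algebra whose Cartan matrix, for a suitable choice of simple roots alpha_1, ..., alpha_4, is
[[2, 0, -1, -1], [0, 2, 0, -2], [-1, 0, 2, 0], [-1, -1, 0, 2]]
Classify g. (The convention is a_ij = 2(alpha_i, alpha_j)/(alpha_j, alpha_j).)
type C_4

The matrix has rank 4 with 2's on the diagonal. Reading the off-diagonal entries as Dynkin edges (a single edge where a_ij = a_ji = -1; a double or triple edge where a_ij * a_ji = 2 or 3), the diagram is a chain of 4 nodes with a double edge at one end; the terminal node there is the unique long simple root (C_4). One simple-root ordering that puts it in standard form is (alpha_3, alpha_1, alpha_4, alpha_2). So the algebra is type C_4, i.e. sp(8).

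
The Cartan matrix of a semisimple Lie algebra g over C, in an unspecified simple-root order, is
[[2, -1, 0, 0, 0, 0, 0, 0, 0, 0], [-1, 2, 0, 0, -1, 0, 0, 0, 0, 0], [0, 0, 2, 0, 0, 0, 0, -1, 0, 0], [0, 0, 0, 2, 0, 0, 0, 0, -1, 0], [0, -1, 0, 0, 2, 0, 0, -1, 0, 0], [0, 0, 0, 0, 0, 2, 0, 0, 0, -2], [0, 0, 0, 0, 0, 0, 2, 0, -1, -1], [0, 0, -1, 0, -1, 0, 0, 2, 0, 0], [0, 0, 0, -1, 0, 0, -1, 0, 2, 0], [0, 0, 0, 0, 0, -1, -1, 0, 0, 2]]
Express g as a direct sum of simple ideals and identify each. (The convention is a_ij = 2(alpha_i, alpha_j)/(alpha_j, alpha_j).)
A5 ⊕ C5

The diagram associated to this matrix has two connected components: the simple roots {alpha_1, alpha_2, alpha_3, alpha_5, alpha_8} form a chain of 5 nodes with single edges (A_5), and {alpha_4, alpha_6, alpha_7, alpha_9, alpha_10} form a chain of 5 nodes with a double edge at one end; the terminal node there is the unique long simple root (C_5). A semisimple Lie algebra decomposes uniquely as the direct sum of simple ideals, one per connected component of its Dynkin diagram, so g ≅ A_5 ⊕ C_5 (dimension 35 + 55 = 90).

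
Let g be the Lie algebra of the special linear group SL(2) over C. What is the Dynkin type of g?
This is sl(2), which has dimension 2^2 - 1 = 3 and rank 2 - 1 = 1 (a Cartan subalgebra is the diagonal traceless matrices). In the classification of classical Lie algebras, the special linear algebra sl(n+1) has type A_n; here n = 1, so the Dynkin diagram is a chain of 1 nodes with single edges (A_1). Hence the type is A_1.

A1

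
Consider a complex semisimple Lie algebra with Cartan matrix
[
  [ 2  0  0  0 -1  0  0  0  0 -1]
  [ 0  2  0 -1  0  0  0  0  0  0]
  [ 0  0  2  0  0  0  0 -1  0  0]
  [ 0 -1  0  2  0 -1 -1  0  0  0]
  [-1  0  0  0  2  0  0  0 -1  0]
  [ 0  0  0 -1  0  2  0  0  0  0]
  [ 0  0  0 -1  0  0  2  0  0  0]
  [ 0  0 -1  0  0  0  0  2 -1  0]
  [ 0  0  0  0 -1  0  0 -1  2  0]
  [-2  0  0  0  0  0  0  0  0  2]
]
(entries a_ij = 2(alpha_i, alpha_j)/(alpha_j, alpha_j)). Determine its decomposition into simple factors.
The diagram associated to this matrix has two connected components: the simple roots {alpha_1, alpha_3, alpha_5, alpha_8, alpha_9, alpha_10} form a chain of 6 nodes with a double edge at one end; the terminal node there is the unique long simple root (C_6), and {alpha_2, alpha_4, alpha_6, alpha_7} form a chain of 2 nodes with a fork of two nodes at one end (D_4). A semisimple Lie algebra decomposes uniquely as the direct sum of simple ideals, one per connected component of its Dynkin diagram, so g ≅ C_6 ⊕ D_4 (dimension 78 + 28 = 106).

C_6 + D_4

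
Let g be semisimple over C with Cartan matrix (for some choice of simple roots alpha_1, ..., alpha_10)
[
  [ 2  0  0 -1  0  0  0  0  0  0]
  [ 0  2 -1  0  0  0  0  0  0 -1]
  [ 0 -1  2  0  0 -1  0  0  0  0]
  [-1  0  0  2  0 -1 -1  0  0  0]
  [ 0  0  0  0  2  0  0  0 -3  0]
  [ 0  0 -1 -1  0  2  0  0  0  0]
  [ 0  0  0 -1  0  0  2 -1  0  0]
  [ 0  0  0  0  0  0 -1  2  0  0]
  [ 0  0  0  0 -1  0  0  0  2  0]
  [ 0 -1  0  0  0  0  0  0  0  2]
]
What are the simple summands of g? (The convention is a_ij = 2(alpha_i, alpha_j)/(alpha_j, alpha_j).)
E_8 + G_2

The diagram associated to this matrix has two connected components: the simple roots {alpha_1, alpha_2, alpha_3, alpha_4, alpha_6, alpha_7, alpha_8, alpha_10} form a chain of 7 nodes with one extra node attached to the third node from one end (E_8), and {alpha_5, alpha_9} form two nodes joined by a triple edge (G_2). A semisimple Lie algebra decomposes uniquely as the direct sum of simple ideals, one per connected component of its Dynkin diagram, so g ≅ E_8 ⊕ G_2 (dimension 248 + 14 = 262).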